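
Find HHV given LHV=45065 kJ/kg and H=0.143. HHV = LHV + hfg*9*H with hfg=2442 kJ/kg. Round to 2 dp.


HHV = LHV + hfg * 9 * H
Water addition = 2442 * 9 * 0.143 = 3142.854 kJ/kg
HHV = 45065 + 3142.854 = 48207.85 kJ/kg


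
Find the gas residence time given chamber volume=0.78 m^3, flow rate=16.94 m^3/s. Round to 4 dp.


tau = V / Q_flow
tau = 0.78 / 16.94 = 0.0460 s


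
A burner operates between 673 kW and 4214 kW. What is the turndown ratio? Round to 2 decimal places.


TDR = Q_max / Q_min
TDR = 4214 / 673 = 6.26


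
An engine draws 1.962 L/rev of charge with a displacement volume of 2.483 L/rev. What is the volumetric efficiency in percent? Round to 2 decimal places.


eta_v = (V_actual / V_disp) * 100
Ratio = 1.962 / 2.483 = 0.7902
eta_v = 0.7902 * 100 = 79.02%


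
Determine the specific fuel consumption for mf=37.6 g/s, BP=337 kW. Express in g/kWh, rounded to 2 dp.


SFC = (mf / BP) * 3600
Rate = 37.6 / 337 = 0.111573 g/(s*kW)
SFC = 0.111573 * 3600 = 401.66 g/kWh


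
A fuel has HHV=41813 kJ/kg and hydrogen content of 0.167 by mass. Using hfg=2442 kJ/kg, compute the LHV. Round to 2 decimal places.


LHV = HHV - hfg * 9 * H
Water correction = 2442 * 9 * 0.167 = 3670.326 kJ/kg
LHV = 41813 - 3670.326 = 38142.67 kJ/kg


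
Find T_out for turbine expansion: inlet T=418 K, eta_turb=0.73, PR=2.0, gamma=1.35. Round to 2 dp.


T_out = T_in * (1 - eta * (1 - PR^(-(gamma-1)/gamma)))
Exponent = -(1.35-1)/1.35 = -0.25925926
PR^exp = 2.0^(-0.25925926) = 0.83551680
Factor = 1 - 0.73*(1 - 0.83551680) = 0.87992726
T_out = 418 * 0.87992726 = 367.81 K


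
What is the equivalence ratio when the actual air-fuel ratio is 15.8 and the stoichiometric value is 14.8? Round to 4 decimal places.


phi = AFR_stoich / AFR_actual
phi = 14.8 / 15.8 = 0.9367


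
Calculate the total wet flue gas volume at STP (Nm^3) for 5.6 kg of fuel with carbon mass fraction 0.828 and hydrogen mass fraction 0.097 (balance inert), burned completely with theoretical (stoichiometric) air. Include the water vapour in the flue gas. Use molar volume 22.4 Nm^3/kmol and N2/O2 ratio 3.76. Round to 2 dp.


Per kg fuel: CO2 = (C/12 kmol)*22.4 = (0.828/12)*22.4 = 1.54560 Nm^3
Per kg fuel: H2O = (H/2 kmol)*22.4 = (0.097/2)*22.4 = 1.08640 Nm^3
O2 needed per kg fuel = C/12 + H/4 = 0.828/12 + 0.097/4 = 0.09325000 kmol
Per kg fuel: N2 = O2*3.76*22.4 = 0.09325000*3.76*22.4 = 7.85389 Nm^3
Total per kg = 1.54560 + 1.08640 + 7.85389 = 10.48589 Nm^3
Total = 10.48589 * 5.6 = 58.72 Nm^3


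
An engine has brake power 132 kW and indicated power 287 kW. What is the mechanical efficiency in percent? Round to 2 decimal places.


eta_mech = (BP / IP) * 100
Ratio = 132 / 287 = 0.4599
eta_mech = 0.4599 * 100 = 45.99%


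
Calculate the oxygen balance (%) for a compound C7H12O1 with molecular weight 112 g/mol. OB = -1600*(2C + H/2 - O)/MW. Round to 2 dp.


OB = -1600 * (2C + H/2 - O) / MW
Inner = 2*7 + 12/2 - 1 = 19.00
OB = -1600 * 19.00 / 112 = -271.43%


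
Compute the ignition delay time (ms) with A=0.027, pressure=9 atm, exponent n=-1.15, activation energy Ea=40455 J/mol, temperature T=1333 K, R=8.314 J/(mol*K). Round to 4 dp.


tau = A * P^n * exp(Ea/(R*T))
P^n = 9^(-1.15) = 0.07991368
Ea/(R*T) = 40455/(8.314*1333) = 3.650329
exp(Ea/(R*T)) = 38.487335
tau = 0.027 * 0.07991368 * 38.487335 = 0.0830 ms


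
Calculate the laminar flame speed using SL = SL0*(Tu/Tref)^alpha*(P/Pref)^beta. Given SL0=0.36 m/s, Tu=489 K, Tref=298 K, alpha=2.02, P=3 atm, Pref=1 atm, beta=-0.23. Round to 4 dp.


SL = SL0 * (Tu/Tref)^alpha * (P/Pref)^beta
T ratio = 489/298 = 1.64093960
(T ratio)^alpha = 1.64093960^2.02 = 2.719487
(P/Pref)^beta = 3^(-0.23) = 0.776716
SL = 0.36 * 2.719487 * 0.776716 = 0.7604 m/s


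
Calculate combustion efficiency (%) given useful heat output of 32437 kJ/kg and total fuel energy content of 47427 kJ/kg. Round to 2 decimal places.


Efficiency = (Q_useful / Q_fuel) * 100
Efficiency = (32437 / 47427) * 100
Efficiency = 0.6839 * 100 = 68.39%


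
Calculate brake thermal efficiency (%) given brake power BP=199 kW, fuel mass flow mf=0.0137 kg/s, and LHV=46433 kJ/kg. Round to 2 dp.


eta_BTE = (BP / (mf * LHV)) * 100
Denominator = 0.0137 * 46433 = 636.1321 kW
eta_BTE = (199 / 636.1321) * 100 = 31.28%


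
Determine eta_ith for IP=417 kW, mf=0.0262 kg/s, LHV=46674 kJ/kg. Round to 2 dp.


eta_ith = (IP / (mf * LHV)) * 100
Denominator = 0.0262 * 46674 = 1222.8588 kW
eta_ith = (417 / 1222.8588) * 100 = 34.10%


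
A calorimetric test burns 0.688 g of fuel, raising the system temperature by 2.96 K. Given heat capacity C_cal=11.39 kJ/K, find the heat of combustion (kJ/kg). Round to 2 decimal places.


Hc = C_cal * delta_T / m_fuel
Q_released = 11.39 * 2.96 = 33.7144 kJ
m_fuel = 0.688 g = 0.688/1000 kg = 0.000688 kg
Hc = 33.7144 / 0.000688 = 49003.49 kJ/kg


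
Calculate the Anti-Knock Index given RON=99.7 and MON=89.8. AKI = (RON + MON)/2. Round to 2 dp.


AKI = (RON + MON) / 2
AKI = (99.7 + 89.8) / 2
AKI = 189.5 / 2 = 94.75


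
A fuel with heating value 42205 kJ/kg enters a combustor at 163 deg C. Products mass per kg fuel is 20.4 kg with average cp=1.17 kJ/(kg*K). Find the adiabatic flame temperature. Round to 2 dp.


T_ad = T_in + Hc / (m_p * cp)
Denominator = 20.4 * 1.17 = 23.8680
Temperature rise = 42205 / 23.8680 = 1768.27 K
T_ad = 163 + 1768.27 = 1931.27 deg C


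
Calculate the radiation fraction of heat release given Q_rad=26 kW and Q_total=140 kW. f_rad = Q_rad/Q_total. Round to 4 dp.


f_rad = Q_rad / Q_total
f_rad = 26 / 140 = 0.1857


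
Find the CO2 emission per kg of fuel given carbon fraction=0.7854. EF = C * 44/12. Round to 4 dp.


EF = C_frac * (M_CO2 / M_C)
EF = 0.7854 * (44/12)
EF = 0.7854 * 3.666667 = 2.8798 kg_CO2/kg_fuel


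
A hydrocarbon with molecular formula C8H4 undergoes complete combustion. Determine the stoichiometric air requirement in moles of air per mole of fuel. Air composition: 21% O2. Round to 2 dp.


Balanced combustion: C8H4 + 9 O2 -> 8 CO2 + 2 H2O
O2 needed = C + H/4 = 8 + 4/4 = 9.00 moles
Air moles = O2 / 0.21 = 9.00 / 0.21 = 42.86 moles air


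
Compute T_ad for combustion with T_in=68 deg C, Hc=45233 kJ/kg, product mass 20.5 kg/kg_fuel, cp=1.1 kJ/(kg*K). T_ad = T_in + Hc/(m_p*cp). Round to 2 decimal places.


T_ad = T_in + Hc / (m_p * cp)
Denominator = 20.5 * 1.1 = 22.5500
Temperature rise = 45233 / 22.5500 = 2005.90 K
T_ad = 68 + 2005.90 = 2073.90 deg C


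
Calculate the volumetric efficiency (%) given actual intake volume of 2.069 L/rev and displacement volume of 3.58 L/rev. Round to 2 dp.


eta_v = (V_actual / V_disp) * 100
Ratio = 2.069 / 3.58 = 0.5779
eta_v = 0.5779 * 100 = 57.79%


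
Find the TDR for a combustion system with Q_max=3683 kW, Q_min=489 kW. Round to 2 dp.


TDR = Q_max / Q_min
TDR = 3683 / 489 = 7.53


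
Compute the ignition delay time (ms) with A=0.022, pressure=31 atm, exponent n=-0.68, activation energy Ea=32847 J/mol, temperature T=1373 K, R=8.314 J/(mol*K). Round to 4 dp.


tau = A * P^n * exp(Ea/(R*T))
P^n = 31^(-0.68) = 0.09679971
Ea/(R*T) = 32847/(8.314*1373) = 2.877499
exp(Ea/(R*T)) = 17.769772
tau = 0.022 * 0.09679971 * 17.769772 = 0.0378 ms


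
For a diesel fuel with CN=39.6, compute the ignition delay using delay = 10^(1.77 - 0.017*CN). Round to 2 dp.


delay = 10^(1.77 - 0.017*CN)
Exponent = 1.77 - 0.017*39.6 = 1.0968
delay = 10^1.0968 = 12.50 ms


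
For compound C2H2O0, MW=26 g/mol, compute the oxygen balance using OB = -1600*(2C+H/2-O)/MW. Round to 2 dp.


OB = -1600 * (2C + H/2 - O) / MW
Inner = 2*2 + 2/2 - 0 = 5.00
OB = -1600 * 5.00 / 26 = -307.69%


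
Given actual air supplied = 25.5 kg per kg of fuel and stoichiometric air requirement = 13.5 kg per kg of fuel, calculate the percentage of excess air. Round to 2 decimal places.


Excess air = actual - stoichiometric = 25.5 - 13.5 = 12.00 kg/kg fuel
Excess air % = (excess / stoich) * 100 = (12.00 / 13.5) * 100 = 88.89%


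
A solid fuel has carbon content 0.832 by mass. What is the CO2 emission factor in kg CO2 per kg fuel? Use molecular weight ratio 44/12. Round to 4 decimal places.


EF = C_frac * (M_CO2 / M_C)
EF = 0.832 * (44/12)
EF = 0.832 * 3.666667 = 3.0507 kg_CO2/kg_fuel


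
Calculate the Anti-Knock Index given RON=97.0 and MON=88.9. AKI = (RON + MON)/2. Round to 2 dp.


AKI = (RON + MON) / 2
AKI = (97.0 + 88.9) / 2
AKI = 185.9 / 2 = 92.95


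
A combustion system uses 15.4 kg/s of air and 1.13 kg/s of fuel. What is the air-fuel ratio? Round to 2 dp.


AFR = m_air / m_fuel
AFR = 15.4 / 1.13 = 13.63


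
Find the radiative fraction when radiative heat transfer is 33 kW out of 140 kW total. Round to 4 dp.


f_rad = Q_rad / Q_total
f_rad = 33 / 140 = 0.2357


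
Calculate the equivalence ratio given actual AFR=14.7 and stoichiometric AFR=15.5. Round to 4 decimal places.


phi = AFR_stoich / AFR_actual
phi = 15.5 / 14.7 = 1.0544


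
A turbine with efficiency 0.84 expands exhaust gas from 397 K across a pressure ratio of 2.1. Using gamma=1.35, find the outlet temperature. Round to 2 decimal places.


T_out = T_in * (1 - eta * (1 - PR^(-(gamma-1)/gamma)))
Exponent = -(1.35-1)/1.35 = -0.25925926
PR^exp = 2.1^(-0.25925926) = 0.82501466
Factor = 1 - 0.84*(1 - 0.82501466) = 0.85301231
T_out = 397 * 0.85301231 = 338.65 K


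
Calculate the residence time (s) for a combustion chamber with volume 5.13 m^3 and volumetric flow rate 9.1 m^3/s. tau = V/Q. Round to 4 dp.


tau = V / Q_flow
tau = 5.13 / 9.1 = 0.5637 s


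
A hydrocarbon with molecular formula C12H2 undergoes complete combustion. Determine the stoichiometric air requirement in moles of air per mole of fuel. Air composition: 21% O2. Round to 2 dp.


Balanced combustion: C12H2 + 12.5 O2 -> 12 CO2 + 1 H2O
O2 needed = C + H/4 = 12 + 2/4 = 12.50 moles
Air moles = O2 / 0.21 = 12.50 / 0.21 = 59.52 moles air


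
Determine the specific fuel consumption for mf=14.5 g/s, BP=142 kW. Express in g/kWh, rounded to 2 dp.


SFC = (mf / BP) * 3600
Rate = 14.5 / 142 = 0.102113 g/(s*kW)
SFC = 0.102113 * 3600 = 367.61 g/kWh


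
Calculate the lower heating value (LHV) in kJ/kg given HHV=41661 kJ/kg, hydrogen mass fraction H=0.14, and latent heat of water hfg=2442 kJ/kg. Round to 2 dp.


LHV = HHV - hfg * 9 * H
Water correction = 2442 * 9 * 0.14 = 3076.920 kJ/kg
LHV = 41661 - 3076.920 = 38584.08 kJ/kg


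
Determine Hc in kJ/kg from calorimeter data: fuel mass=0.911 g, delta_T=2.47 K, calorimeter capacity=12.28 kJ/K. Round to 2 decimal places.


Hc = C_cal * delta_T / m_fuel
Q_released = 12.28 * 2.47 = 30.3316 kJ
m_fuel = 0.911 g = 0.911/1000 kg = 0.000911 kg
Hc = 30.3316 / 0.000911 = 33294.84 kJ/kg


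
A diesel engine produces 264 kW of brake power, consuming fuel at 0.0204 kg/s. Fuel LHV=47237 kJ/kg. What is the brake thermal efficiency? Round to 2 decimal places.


eta_BTE = (BP / (mf * LHV)) * 100
Denominator = 0.0204 * 47237 = 963.6348 kW
eta_BTE = (264 / 963.6348) * 100 = 27.40%


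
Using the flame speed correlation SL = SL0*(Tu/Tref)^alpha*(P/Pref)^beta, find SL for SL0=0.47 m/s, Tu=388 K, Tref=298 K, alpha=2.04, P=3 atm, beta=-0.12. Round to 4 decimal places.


SL = SL0 * (Tu/Tref)^alpha * (P/Pref)^beta
T ratio = 388/298 = 1.30201342
(T ratio)^alpha = 1.30201342^2.04 = 1.713229
(P/Pref)^beta = 3^(-0.12) = 0.876487
SL = 0.47 * 1.713229 * 0.876487 = 0.7058 m/s


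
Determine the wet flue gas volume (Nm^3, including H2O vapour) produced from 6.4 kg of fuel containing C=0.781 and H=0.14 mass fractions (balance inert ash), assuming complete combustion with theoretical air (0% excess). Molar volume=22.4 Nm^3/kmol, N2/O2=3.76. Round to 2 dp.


Per kg fuel: CO2 = (C/12 kmol)*22.4 = (0.781/12)*22.4 = 1.45787 Nm^3
Per kg fuel: H2O = (H/2 kmol)*22.4 = (0.14/2)*22.4 = 1.56800 Nm^3
O2 needed per kg fuel = C/12 + H/4 = 0.781/12 + 0.14/4 = 0.10008333 kmol
Per kg fuel: N2 = O2*3.76*22.4 = 0.10008333*3.76*22.4 = 8.42942 Nm^3
Total per kg = 1.45787 + 1.56800 + 8.42942 = 11.45529 Nm^3
Total = 11.45529 * 6.4 = 73.31 Nm^3


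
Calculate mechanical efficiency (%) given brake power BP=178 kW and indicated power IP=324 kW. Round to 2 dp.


eta_mech = (BP / IP) * 100
Ratio = 178 / 324 = 0.5494
eta_mech = 0.5494 * 100 = 54.94%


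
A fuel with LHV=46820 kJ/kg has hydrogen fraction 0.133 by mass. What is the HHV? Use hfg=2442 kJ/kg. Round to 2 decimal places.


HHV = LHV + hfg * 9 * H
Water addition = 2442 * 9 * 0.133 = 2923.074 kJ/kg
HHV = 46820 + 2923.074 = 49743.07 kJ/kg


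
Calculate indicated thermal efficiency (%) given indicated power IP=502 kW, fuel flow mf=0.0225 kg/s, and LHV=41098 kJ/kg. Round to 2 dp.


eta_ith = (IP / (mf * LHV)) * 100
Denominator = 0.0225 * 41098 = 924.7050 kW
eta_ith = (502 / 924.7050) * 100 = 54.29%


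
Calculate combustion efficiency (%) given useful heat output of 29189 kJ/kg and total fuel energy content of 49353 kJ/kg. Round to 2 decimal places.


Efficiency = (Q_useful / Q_fuel) * 100
Efficiency = (29189 / 49353) * 100
Efficiency = 0.5914 * 100 = 59.14%


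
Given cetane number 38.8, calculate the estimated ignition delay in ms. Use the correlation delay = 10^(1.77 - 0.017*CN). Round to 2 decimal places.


delay = 10^(1.77 - 0.017*CN)
Exponent = 1.77 - 0.017*38.8 = 1.1104
delay = 10^1.1104 = 12.89 ms


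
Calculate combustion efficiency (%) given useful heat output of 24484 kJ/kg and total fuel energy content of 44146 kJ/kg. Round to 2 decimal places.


Efficiency = (Q_useful / Q_fuel) * 100
Efficiency = (24484 / 44146) * 100
Efficiency = 0.5546 * 100 = 55.46%


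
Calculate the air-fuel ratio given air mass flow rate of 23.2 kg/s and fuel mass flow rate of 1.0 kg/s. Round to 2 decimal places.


AFR = m_air / m_fuel
AFR = 23.2 / 1.0 = 23.20


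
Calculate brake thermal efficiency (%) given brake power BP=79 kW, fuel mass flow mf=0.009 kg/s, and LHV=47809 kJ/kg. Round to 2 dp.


eta_BTE = (BP / (mf * LHV)) * 100
Denominator = 0.009 * 47809 = 430.2810 kW
eta_BTE = (79 / 430.2810) * 100 = 18.36%


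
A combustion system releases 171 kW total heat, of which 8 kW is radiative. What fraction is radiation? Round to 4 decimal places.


f_rad = Q_rad / Q_total
f_rad = 8 / 171 = 0.0468


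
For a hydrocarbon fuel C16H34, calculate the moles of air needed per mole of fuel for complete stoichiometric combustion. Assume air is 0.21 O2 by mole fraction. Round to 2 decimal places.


Balanced combustion: C16H34 + 24.5 O2 -> 16 CO2 + 17 H2O
O2 needed = C + H/4 = 16 + 34/4 = 24.50 moles
Air moles = O2 / 0.21 = 24.50 / 0.21 = 116.67 moles air


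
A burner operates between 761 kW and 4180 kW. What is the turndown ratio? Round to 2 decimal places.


TDR = Q_max / Q_min
TDR = 4180 / 761 = 5.49


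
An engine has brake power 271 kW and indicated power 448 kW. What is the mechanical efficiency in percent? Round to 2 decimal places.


eta_mech = (BP / IP) * 100
Ratio = 271 / 448 = 0.6049
eta_mech = 0.6049 * 100 = 60.49%


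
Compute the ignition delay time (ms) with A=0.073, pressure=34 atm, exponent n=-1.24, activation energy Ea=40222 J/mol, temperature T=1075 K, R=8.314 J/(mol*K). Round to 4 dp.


tau = A * P^n * exp(Ea/(R*T))
P^n = 34^(-1.24) = 0.01261729
Ea/(R*T) = 40222/(8.314*1075) = 4.500338
exp(Ea/(R*T)) = 90.047604
tau = 0.073 * 0.01261729 * 90.047604 = 0.0829 ms


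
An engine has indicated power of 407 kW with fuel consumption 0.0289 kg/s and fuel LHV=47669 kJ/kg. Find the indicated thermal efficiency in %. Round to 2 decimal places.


eta_ith = (IP / (mf * LHV)) * 100
Denominator = 0.0289 * 47669 = 1377.6341 kW
eta_ith = (407 / 1377.6341) * 100 = 29.54%


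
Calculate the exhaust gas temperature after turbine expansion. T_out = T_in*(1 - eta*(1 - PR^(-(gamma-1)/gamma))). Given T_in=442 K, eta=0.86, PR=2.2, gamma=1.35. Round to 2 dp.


T_out = T_in * (1 - eta * (1 - PR^(-(gamma-1)/gamma)))
Exponent = -(1.35-1)/1.35 = -0.25925926
PR^exp = 2.2^(-0.25925926) = 0.81512413
Factor = 1 - 0.86*(1 - 0.81512413) = 0.84100675
T_out = 442 * 0.84100675 = 371.72 K


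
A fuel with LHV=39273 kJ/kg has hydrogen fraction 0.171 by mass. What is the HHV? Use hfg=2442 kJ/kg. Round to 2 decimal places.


HHV = LHV + hfg * 9 * H
Water addition = 2442 * 9 * 0.171 = 3758.238 kJ/kg
HHV = 39273 + 3758.238 = 43031.24 kJ/kg


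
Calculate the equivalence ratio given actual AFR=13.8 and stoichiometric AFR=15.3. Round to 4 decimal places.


phi = AFR_stoich / AFR_actual
phi = 15.3 / 13.8 = 1.1087


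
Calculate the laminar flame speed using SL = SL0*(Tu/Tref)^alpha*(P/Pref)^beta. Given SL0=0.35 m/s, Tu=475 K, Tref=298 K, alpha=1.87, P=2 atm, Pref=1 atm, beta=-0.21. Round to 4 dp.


SL = SL0 * (Tu/Tref)^alpha * (P/Pref)^beta
T ratio = 475/298 = 1.59395973
(T ratio)^alpha = 1.59395973^1.87 = 2.391292
(P/Pref)^beta = 2^(-0.21) = 0.864537
SL = 0.35 * 2.391292 * 0.864537 = 0.7236 m/s


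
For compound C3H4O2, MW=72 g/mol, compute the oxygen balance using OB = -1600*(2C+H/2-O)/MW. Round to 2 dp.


OB = -1600 * (2C + H/2 - O) / MW
Inner = 2*3 + 4/2 - 2 = 6.00
OB = -1600 * 6.00 / 72 = -133.33%


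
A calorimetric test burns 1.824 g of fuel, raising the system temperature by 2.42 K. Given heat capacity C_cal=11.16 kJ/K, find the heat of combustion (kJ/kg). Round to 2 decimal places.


Hc = C_cal * delta_T / m_fuel
Q_released = 11.16 * 2.42 = 27.0072 kJ
m_fuel = 1.824 g = 1.824/1000 kg = 0.001824 kg
Hc = 27.0072 / 0.001824 = 14806.58 kJ/kg


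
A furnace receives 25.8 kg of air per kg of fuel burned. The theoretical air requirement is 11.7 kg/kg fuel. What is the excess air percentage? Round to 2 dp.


Excess air = actual - stoichiometric = 25.8 - 11.7 = 14.10 kg/kg fuel
Excess air % = (excess / stoich) * 100 = (14.10 / 11.7) * 100 = 120.51%


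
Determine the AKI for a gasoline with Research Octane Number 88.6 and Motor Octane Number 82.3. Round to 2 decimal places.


AKI = (RON + MON) / 2
AKI = (88.6 + 82.3) / 2
AKI = 170.9 / 2 = 85.45


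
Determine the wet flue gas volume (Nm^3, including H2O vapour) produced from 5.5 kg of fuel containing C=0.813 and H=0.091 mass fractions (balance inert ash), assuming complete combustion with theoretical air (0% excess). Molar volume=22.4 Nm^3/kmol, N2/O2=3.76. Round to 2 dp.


Per kg fuel: CO2 = (C/12 kmol)*22.4 = (0.813/12)*22.4 = 1.51760 Nm^3
Per kg fuel: H2O = (H/2 kmol)*22.4 = (0.091/2)*22.4 = 1.01920 Nm^3
O2 needed per kg fuel = C/12 + H/4 = 0.813/12 + 0.091/4 = 0.09050000 kmol
Per kg fuel: N2 = O2*3.76*22.4 = 0.09050000*3.76*22.4 = 7.62227 Nm^3
Total per kg = 1.51760 + 1.01920 + 7.62227 = 10.15907 Nm^3
Total = 10.15907 * 5.5 = 55.87 Nm^3


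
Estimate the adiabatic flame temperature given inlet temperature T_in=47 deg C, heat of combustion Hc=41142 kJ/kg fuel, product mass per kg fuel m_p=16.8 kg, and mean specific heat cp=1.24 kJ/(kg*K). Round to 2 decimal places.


T_ad = T_in + Hc / (m_p * cp)
Denominator = 16.8 * 1.24 = 20.8320
Temperature rise = 41142 / 20.8320 = 1974.94 K
T_ad = 47 + 1974.94 = 2021.94 deg C


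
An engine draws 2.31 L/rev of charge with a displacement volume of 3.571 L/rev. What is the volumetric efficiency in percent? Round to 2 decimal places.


eta_v = (V_actual / V_disp) * 100
Ratio = 2.31 / 3.571 = 0.6469
eta_v = 0.6469 * 100 = 64.69%


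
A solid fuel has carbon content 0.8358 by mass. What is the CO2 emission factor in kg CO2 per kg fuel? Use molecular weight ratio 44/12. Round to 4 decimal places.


EF = C_frac * (M_CO2 / M_C)
EF = 0.8358 * (44/12)
EF = 0.8358 * 3.666667 = 3.0646 kg_CO2/kg_fuel


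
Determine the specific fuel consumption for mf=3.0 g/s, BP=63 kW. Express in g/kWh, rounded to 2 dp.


SFC = (mf / BP) * 3600
Rate = 3.0 / 63 = 0.047619 g/(s*kW)
SFC = 0.047619 * 3600 = 171.43 g/kWh


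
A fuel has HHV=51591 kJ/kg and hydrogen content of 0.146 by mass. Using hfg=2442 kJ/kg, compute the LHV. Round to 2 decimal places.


LHV = HHV - hfg * 9 * H
Water correction = 2442 * 9 * 0.146 = 3208.788 kJ/kg
LHV = 51591 - 3208.788 = 48382.21 kJ/kg


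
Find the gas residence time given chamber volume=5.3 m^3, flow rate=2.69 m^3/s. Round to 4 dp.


tau = V / Q_flow
tau = 5.3 / 2.69 = 1.9703 s


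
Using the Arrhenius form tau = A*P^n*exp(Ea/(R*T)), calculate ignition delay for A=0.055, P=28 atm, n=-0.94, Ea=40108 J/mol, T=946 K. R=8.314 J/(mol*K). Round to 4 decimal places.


tau = A * P^n * exp(Ea/(R*T))
P^n = 28^(-0.94) = 0.04361857
Ea/(R*T) = 40108/(8.314*946) = 5.099526
exp(Ea/(R*T)) = 163.944255
tau = 0.055 * 0.04361857 * 163.944255 = 0.3933 ms


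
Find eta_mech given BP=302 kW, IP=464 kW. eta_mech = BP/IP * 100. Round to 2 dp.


eta_mech = (BP / IP) * 100
Ratio = 302 / 464 = 0.6509
eta_mech = 0.6509 * 100 = 65.09%


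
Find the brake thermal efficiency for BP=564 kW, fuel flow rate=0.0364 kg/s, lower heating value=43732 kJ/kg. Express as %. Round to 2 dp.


eta_BTE = (BP / (mf * LHV)) * 100
Denominator = 0.0364 * 43732 = 1591.8448 kW
eta_BTE = (564 / 1591.8448) * 100 = 35.43%


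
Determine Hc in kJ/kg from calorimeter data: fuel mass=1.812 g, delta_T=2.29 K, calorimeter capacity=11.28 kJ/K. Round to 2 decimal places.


Hc = C_cal * delta_T / m_fuel
Q_released = 11.28 * 2.29 = 25.8312 kJ
m_fuel = 1.812 g = 1.812/1000 kg = 0.001812 kg
Hc = 25.8312 / 0.001812 = 14255.63 kJ/kg


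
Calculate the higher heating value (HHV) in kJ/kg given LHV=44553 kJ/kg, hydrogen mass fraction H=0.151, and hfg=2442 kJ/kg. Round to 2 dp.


HHV = LHV + hfg * 9 * H
Water addition = 2442 * 9 * 0.151 = 3318.678 kJ/kg
HHV = 44553 + 3318.678 = 47871.68 kJ/kg


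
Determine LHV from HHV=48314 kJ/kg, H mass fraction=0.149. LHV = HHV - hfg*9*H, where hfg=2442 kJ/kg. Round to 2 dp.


LHV = HHV - hfg * 9 * H
Water correction = 2442 * 9 * 0.149 = 3274.722 kJ/kg
LHV = 48314 - 3274.722 = 45039.28 kJ/kg


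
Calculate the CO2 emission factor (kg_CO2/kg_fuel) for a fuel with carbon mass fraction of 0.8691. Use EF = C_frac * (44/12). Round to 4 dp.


EF = C_frac * (M_CO2 / M_C)
EF = 0.8691 * (44/12)
EF = 0.8691 * 3.666667 = 3.1867 kg_CO2/kg_fuel


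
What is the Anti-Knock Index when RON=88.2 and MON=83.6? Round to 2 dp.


AKI = (RON + MON) / 2
AKI = (88.2 + 83.6) / 2
AKI = 171.8 / 2 = 85.90


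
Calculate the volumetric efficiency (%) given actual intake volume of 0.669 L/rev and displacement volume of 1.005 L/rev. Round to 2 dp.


eta_v = (V_actual / V_disp) * 100
Ratio = 0.669 / 1.005 = 0.6657
eta_v = 0.6657 * 100 = 66.57%


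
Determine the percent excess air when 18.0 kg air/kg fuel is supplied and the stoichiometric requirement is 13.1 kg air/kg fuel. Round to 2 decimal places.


Excess air = actual - stoichiometric = 18.0 - 13.1 = 4.90 kg/kg fuel
Excess air % = (excess / stoich) * 100 = (4.90 / 13.1) * 100 = 37.40%


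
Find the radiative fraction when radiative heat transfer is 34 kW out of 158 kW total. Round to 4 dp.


f_rad = Q_rad / Q_total
f_rad = 34 / 158 = 0.2152


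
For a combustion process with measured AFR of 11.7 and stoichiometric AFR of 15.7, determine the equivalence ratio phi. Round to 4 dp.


phi = AFR_stoich / AFR_actual
phi = 15.7 / 11.7 = 1.3419


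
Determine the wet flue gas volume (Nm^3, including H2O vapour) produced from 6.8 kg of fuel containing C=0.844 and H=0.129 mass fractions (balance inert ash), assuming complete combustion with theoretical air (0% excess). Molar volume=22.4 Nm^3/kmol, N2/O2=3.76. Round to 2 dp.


Per kg fuel: CO2 = (C/12 kmol)*22.4 = (0.844/12)*22.4 = 1.57547 Nm^3
Per kg fuel: H2O = (H/2 kmol)*22.4 = (0.129/2)*22.4 = 1.44480 Nm^3
O2 needed per kg fuel = C/12 + H/4 = 0.844/12 + 0.129/4 = 0.10258333 kmol
Per kg fuel: N2 = O2*3.76*22.4 = 0.10258333*3.76*22.4 = 8.63998 Nm^3
Total per kg = 1.57547 + 1.44480 + 8.63998 = 11.66025 Nm^3
Total = 11.66025 * 6.8 = 79.29 Nm^3


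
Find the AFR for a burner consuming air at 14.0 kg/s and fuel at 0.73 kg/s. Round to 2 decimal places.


AFR = m_air / m_fuel
AFR = 14.0 / 0.73 = 19.18


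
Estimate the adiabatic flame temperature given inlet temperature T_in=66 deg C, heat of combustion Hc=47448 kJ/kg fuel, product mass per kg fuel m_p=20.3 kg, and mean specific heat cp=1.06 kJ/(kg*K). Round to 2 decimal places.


T_ad = T_in + Hc / (m_p * cp)
Denominator = 20.3 * 1.06 = 21.5180
Temperature rise = 47448 / 21.5180 = 2205.04 K
T_ad = 66 + 2205.04 = 2271.04 deg C


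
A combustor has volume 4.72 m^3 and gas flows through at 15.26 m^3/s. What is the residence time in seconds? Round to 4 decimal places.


tau = V / Q_flow
tau = 4.72 / 15.26 = 0.3093 s


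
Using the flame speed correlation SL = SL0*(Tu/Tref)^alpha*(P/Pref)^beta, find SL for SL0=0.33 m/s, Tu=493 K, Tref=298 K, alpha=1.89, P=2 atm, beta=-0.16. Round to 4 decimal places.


SL = SL0 * (Tu/Tref)^alpha * (P/Pref)^beta
T ratio = 493/298 = 1.65436242
(T ratio)^alpha = 1.65436242^1.89 = 2.589476
(P/Pref)^beta = 2^(-0.16) = 0.895025
SL = 0.33 * 2.589476 * 0.895025 = 0.7648 m/s


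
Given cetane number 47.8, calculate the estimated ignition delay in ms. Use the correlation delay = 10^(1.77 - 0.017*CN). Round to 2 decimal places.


delay = 10^(1.77 - 0.017*CN)
Exponent = 1.77 - 0.017*47.8 = 0.9574
delay = 10^0.9574 = 9.07 ms


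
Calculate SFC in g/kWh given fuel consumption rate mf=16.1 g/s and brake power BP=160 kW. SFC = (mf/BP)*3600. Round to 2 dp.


SFC = (mf / BP) * 3600
Rate = 16.1 / 160 = 0.100625 g/(s*kW)
SFC = 0.100625 * 3600 = 362.25 g/kWh


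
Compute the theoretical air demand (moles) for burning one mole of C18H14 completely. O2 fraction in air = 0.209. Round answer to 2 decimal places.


Balanced combustion: C18H14 + 21.5 O2 -> 18 CO2 + 7 H2O
O2 needed = C + H/4 = 18 + 14/4 = 21.50 moles
Air moles = O2 / 0.209 = 21.50 / 0.209 = 102.87 moles air


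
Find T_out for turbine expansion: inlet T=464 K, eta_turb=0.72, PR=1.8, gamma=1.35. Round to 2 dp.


T_out = T_in * (1 - eta * (1 - PR^(-(gamma-1)/gamma)))
Exponent = -(1.35-1)/1.35 = -0.25925926
PR^exp = 1.8^(-0.25925926) = 0.85865408
Factor = 1 - 0.72*(1 - 0.85865408) = 0.89823094
T_out = 464 * 0.89823094 = 416.78 K


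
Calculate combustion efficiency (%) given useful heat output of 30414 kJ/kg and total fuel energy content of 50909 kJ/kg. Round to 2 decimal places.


Efficiency = (Q_useful / Q_fuel) * 100
Efficiency = (30414 / 50909) * 100
Efficiency = 0.5974 * 100 = 59.74%


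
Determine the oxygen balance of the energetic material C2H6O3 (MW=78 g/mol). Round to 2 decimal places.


OB = -1600 * (2C + H/2 - O) / MW
Inner = 2*2 + 6/2 - 3 = 4.00
OB = -1600 * 4.00 / 78 = -82.05%


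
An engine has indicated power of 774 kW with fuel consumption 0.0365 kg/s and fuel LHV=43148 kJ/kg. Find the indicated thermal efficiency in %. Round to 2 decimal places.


eta_ith = (IP / (mf * LHV)) * 100
Denominator = 0.0365 * 43148 = 1574.9020 kW
eta_ith = (774 / 1574.9020) * 100 = 49.15%


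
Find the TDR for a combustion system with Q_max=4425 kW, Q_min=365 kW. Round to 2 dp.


TDR = Q_max / Q_min
TDR = 4425 / 365 = 12.12


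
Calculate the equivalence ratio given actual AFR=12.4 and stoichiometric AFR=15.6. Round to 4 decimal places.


phi = AFR_stoich / AFR_actual
phi = 15.6 / 12.4 = 1.2581


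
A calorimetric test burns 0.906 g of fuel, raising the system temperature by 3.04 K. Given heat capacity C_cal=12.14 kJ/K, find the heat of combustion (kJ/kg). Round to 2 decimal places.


Hc = C_cal * delta_T / m_fuel
Q_released = 12.14 * 3.04 = 36.9056 kJ
m_fuel = 0.906 g = 0.906/1000 kg = 0.000906 kg
Hc = 36.9056 / 0.000906 = 40734.66 kJ/kg


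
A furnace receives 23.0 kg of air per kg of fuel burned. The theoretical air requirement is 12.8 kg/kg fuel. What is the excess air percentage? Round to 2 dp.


Excess air = actual - stoichiometric = 23.0 - 12.8 = 10.20 kg/kg fuel
Excess air % = (excess / stoich) * 100 = (10.20 / 12.8) * 100 = 79.69%


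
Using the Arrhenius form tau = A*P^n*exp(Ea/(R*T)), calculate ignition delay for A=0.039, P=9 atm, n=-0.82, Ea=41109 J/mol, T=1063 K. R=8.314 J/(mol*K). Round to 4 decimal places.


tau = A * P^n * exp(Ea/(R*T))
P^n = 9^(-0.82) = 0.16501413
Ea/(R*T) = 41109/(8.314*1063) = 4.651506
exp(Ea/(R*T)) = 104.742657
tau = 0.039 * 0.16501413 * 104.742657 = 0.6741 ms


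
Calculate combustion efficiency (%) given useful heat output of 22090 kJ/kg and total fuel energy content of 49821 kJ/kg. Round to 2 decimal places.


Efficiency = (Q_useful / Q_fuel) * 100
Efficiency = (22090 / 49821) * 100
Efficiency = 0.4434 * 100 = 44.34%


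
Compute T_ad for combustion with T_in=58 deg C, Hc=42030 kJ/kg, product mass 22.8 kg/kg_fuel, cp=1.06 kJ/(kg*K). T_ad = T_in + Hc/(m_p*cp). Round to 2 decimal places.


T_ad = T_in + Hc / (m_p * cp)
Denominator = 22.8 * 1.06 = 24.1680
Temperature rise = 42030 / 24.1680 = 1739.08 K
T_ad = 58 + 1739.08 = 1797.08 deg C


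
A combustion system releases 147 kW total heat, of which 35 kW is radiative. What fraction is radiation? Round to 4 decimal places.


f_rad = Q_rad / Q_total
f_rad = 35 / 147 = 0.2381


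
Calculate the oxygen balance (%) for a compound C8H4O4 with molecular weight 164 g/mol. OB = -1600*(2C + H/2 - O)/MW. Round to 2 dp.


OB = -1600 * (2C + H/2 - O) / MW
Inner = 2*8 + 4/2 - 4 = 14.00
OB = -1600 * 14.00 / 164 = -136.59%


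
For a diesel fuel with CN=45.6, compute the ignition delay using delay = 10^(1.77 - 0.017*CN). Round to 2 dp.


delay = 10^(1.77 - 0.017*CN)
Exponent = 1.77 - 0.017*45.6 = 0.9948
delay = 10^0.9948 = 9.88 ms


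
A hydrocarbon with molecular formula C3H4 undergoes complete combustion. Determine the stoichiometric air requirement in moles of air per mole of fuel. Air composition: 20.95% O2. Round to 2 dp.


Balanced combustion: C3H4 + 4 O2 -> 3 CO2 + 2 H2O
O2 needed = C + H/4 = 3 + 4/4 = 4.00 moles
Air moles = O2 / 0.2095 = 4.00 / 0.2095 = 19.09 moles air


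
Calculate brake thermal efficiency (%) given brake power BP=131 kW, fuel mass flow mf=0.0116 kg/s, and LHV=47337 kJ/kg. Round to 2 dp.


eta_BTE = (BP / (mf * LHV)) * 100
Denominator = 0.0116 * 47337 = 549.1092 kW
eta_BTE = (131 / 549.1092) * 100 = 23.86%


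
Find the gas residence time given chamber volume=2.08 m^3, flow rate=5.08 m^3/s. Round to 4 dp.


tau = V / Q_flow
tau = 2.08 / 5.08 = 0.4094 s


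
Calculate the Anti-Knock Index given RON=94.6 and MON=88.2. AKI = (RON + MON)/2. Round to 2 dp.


AKI = (RON + MON) / 2
AKI = (94.6 + 88.2) / 2
AKI = 182.8 / 2 = 91.40


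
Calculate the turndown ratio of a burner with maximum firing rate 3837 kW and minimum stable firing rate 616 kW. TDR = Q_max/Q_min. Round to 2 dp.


TDR = Q_max / Q_min
TDR = 3837 / 616 = 6.23


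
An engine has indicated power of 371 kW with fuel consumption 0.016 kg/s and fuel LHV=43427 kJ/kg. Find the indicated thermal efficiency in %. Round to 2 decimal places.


eta_ith = (IP / (mf * LHV)) * 100
Denominator = 0.016 * 43427 = 694.8320 kW
eta_ith = (371 / 694.8320) * 100 = 53.39%


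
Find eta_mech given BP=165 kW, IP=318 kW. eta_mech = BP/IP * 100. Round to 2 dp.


eta_mech = (BP / IP) * 100
Ratio = 165 / 318 = 0.5189
eta_mech = 0.5189 * 100 = 51.89%


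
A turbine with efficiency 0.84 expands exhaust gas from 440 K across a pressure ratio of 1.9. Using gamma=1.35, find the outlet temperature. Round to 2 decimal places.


T_out = T_in * (1 - eta * (1 - PR^(-(gamma-1)/gamma)))
Exponent = -(1.35-1)/1.35 = -0.25925926
PR^exp = 1.9^(-0.25925926) = 0.84670193
Factor = 1 - 0.84*(1 - 0.84670193) = 0.87122962
T_out = 440 * 0.87122962 = 383.34 K


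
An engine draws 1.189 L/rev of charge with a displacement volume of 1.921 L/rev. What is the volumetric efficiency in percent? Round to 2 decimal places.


eta_v = (V_actual / V_disp) * 100
Ratio = 1.189 / 1.921 = 0.6189
eta_v = 0.6189 * 100 = 61.89%


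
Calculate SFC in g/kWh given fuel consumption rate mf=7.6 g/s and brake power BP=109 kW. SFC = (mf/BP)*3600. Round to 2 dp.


SFC = (mf / BP) * 3600
Rate = 7.6 / 109 = 0.069725 g/(s*kW)
SFC = 0.069725 * 3600 = 251.01 g/kWh


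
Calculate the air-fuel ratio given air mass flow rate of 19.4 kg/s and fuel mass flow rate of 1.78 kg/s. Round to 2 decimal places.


AFR = m_air / m_fuel
AFR = 19.4 / 1.78 = 10.90


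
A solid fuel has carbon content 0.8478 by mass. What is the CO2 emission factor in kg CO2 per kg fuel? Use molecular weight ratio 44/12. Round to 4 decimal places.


EF = C_frac * (M_CO2 / M_C)
EF = 0.8478 * (44/12)
EF = 0.8478 * 3.666667 = 3.1086 kg_CO2/kg_fuel


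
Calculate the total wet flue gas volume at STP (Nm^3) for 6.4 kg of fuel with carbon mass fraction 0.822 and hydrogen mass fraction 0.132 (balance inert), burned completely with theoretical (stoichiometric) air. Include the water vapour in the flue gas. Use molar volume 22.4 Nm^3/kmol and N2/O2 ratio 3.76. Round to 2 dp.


Per kg fuel: CO2 = (C/12 kmol)*22.4 = (0.822/12)*22.4 = 1.53440 Nm^3
Per kg fuel: H2O = (H/2 kmol)*22.4 = (0.132/2)*22.4 = 1.47840 Nm^3
O2 needed per kg fuel = C/12 + H/4 = 0.822/12 + 0.132/4 = 0.10150000 kmol
Per kg fuel: N2 = O2*3.76*22.4 = 0.10150000*3.76*22.4 = 8.54874 Nm^3
Total per kg = 1.53440 + 1.47840 + 8.54874 = 11.56154 Nm^3
Total = 11.56154 * 6.4 = 73.99 Nm^3


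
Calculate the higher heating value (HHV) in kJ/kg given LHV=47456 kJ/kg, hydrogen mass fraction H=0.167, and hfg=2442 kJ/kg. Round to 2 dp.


HHV = LHV + hfg * 9 * H
Water addition = 2442 * 9 * 0.167 = 3670.326 kJ/kg
HHV = 47456 + 3670.326 = 51126.33 kJ/kg


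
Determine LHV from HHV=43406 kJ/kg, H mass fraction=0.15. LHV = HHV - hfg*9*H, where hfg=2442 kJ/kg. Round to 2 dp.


LHV = HHV - hfg * 9 * H
Water correction = 2442 * 9 * 0.15 = 3296.700 kJ/kg
LHV = 43406 - 3296.700 = 40109.30 kJ/kg


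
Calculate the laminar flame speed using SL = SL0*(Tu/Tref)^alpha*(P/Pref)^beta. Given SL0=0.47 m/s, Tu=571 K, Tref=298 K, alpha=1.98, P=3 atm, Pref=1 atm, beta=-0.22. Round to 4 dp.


SL = SL0 * (Tu/Tref)^alpha * (P/Pref)^beta
T ratio = 571/298 = 1.91610738
(T ratio)^alpha = 1.91610738^1.98 = 3.624026
(P/Pref)^beta = 3^(-0.22) = 0.785296
SL = 0.47 * 3.624026 * 0.785296 = 1.3376 m/s


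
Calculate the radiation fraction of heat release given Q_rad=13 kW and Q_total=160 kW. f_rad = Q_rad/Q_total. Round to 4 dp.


f_rad = Q_rad / Q_total
f_rad = 13 / 160 = 0.0813


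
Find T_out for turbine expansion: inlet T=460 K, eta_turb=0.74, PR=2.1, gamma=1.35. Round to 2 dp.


T_out = T_in * (1 - eta * (1 - PR^(-(gamma-1)/gamma)))
Exponent = -(1.35-1)/1.35 = -0.25925926
PR^exp = 2.1^(-0.25925926) = 0.82501466
Factor = 1 - 0.74*(1 - 0.82501466) = 0.87051085
T_out = 460 * 0.87051085 = 400.43 K


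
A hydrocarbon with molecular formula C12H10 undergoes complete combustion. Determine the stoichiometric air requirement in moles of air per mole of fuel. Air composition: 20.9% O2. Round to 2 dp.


Balanced combustion: C12H10 + 14.5 O2 -> 12 CO2 + 5 H2O
O2 needed = C + H/4 = 12 + 10/4 = 14.50 moles
Air moles = O2 / 0.209 = 14.50 / 0.209 = 69.38 moles air


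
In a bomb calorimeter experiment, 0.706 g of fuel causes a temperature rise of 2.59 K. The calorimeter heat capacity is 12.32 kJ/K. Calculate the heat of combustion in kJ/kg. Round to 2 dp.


Hc = C_cal * delta_T / m_fuel
Q_released = 12.32 * 2.59 = 31.9088 kJ
m_fuel = 0.706 g = 0.706/1000 kg = 0.000706 kg
Hc = 31.9088 / 0.000706 = 45196.60 kJ/kg


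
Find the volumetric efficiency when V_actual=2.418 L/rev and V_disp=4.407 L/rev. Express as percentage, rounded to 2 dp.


eta_v = (V_actual / V_disp) * 100
Ratio = 2.418 / 4.407 = 0.5487
eta_v = 0.5487 * 100 = 54.87%


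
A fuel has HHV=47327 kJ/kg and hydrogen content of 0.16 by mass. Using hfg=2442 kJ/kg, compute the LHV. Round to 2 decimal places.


LHV = HHV - hfg * 9 * H
Water correction = 2442 * 9 * 0.16 = 3516.480 kJ/kg
LHV = 47327 - 3516.480 = 43810.52 kJ/kg


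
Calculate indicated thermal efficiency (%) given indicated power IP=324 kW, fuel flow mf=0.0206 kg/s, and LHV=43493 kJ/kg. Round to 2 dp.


eta_ith = (IP / (mf * LHV)) * 100
Denominator = 0.0206 * 43493 = 895.9558 kW
eta_ith = (324 / 895.9558) * 100 = 36.16%


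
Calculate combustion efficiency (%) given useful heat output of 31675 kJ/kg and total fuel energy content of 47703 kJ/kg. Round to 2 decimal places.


Efficiency = (Q_useful / Q_fuel) * 100
Efficiency = (31675 / 47703) * 100
Efficiency = 0.6640 * 100 = 66.40%


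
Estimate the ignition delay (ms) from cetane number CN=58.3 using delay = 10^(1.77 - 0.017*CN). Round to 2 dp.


delay = 10^(1.77 - 0.017*CN)
Exponent = 1.77 - 0.017*58.3 = 0.7789
delay = 10^0.7789 = 6.01 ms


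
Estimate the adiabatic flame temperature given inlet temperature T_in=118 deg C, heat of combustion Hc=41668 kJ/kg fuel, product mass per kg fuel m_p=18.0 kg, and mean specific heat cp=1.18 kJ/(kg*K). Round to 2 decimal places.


T_ad = T_in + Hc / (m_p * cp)
Denominator = 18.0 * 1.18 = 21.2400
Temperature rise = 41668 / 21.2400 = 1961.77 K
T_ad = 118 + 1961.77 = 2079.77 deg C


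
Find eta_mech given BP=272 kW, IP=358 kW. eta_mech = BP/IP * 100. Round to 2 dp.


eta_mech = (BP / IP) * 100
Ratio = 272 / 358 = 0.7598
eta_mech = 0.7598 * 100 = 75.98%


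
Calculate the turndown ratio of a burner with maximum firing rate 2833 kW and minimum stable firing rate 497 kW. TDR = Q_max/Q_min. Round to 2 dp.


TDR = Q_max / Q_min
TDR = 2833 / 497 = 5.70


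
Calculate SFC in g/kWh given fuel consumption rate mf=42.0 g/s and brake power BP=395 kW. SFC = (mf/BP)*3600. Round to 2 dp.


SFC = (mf / BP) * 3600
Rate = 42.0 / 395 = 0.106329 g/(s*kW)
SFC = 0.106329 * 3600 = 382.78 g/kWh


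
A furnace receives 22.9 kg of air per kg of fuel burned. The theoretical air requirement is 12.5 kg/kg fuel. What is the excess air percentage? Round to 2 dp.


Excess air = actual - stoichiometric = 22.9 - 12.5 = 10.40 kg/kg fuel
Excess air % = (excess / stoich) * 100 = (10.40 / 12.5) * 100 = 83.20%


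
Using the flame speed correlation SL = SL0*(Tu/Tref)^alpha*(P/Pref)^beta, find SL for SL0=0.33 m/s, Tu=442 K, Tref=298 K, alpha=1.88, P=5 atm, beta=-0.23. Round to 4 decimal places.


SL = SL0 * (Tu/Tref)^alpha * (P/Pref)^beta
T ratio = 442/298 = 1.48322148
(T ratio)^alpha = 1.48322148^1.88 = 2.098299
(P/Pref)^beta = 5^(-0.23) = 0.690616
SL = 0.33 * 2.098299 * 0.690616 = 0.4782 m/s


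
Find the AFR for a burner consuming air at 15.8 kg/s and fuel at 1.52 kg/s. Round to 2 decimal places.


AFR = m_air / m_fuel
AFR = 15.8 / 1.52 = 10.39


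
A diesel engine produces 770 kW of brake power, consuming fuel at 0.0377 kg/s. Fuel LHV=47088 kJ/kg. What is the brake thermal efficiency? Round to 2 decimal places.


eta_BTE = (BP / (mf * LHV)) * 100
Denominator = 0.0377 * 47088 = 1775.2176 kW
eta_BTE = (770 / 1775.2176) * 100 = 43.37%


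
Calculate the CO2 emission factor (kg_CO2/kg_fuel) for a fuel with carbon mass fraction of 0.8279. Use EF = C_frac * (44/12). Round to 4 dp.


EF = C_frac * (M_CO2 / M_C)
EF = 0.8279 * (44/12)
EF = 0.8279 * 3.666667 = 3.0356 kg_CO2/kg_fuel


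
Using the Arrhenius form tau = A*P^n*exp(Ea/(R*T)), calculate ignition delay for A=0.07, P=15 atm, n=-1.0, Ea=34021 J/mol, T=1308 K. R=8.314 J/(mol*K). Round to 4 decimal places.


tau = A * P^n * exp(Ea/(R*T))
P^n = 15^(-1.0) = 0.06666667
Ea/(R*T) = 34021/(8.314*1308) = 3.128451
exp(Ea/(R*T)) = 22.838568
tau = 0.07 * 0.06666667 * 22.838568 = 0.1066 ms


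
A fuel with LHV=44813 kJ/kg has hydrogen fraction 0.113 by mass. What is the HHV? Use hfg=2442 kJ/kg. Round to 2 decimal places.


HHV = LHV + hfg * 9 * H
Water addition = 2442 * 9 * 0.113 = 2483.514 kJ/kg
HHV = 44813 + 2483.514 = 47296.51 kJ/kg


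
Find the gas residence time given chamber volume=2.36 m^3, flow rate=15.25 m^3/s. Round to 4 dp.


tau = V / Q_flow
tau = 2.36 / 15.25 = 0.1548 s


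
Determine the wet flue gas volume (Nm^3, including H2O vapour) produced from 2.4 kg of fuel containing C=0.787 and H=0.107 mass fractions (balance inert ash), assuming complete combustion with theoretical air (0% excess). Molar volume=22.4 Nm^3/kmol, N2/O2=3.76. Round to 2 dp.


Per kg fuel: CO2 = (C/12 kmol)*22.4 = (0.787/12)*22.4 = 1.46907 Nm^3
Per kg fuel: H2O = (H/2 kmol)*22.4 = (0.107/2)*22.4 = 1.19840 Nm^3
O2 needed per kg fuel = C/12 + H/4 = 0.787/12 + 0.107/4 = 0.09233333 kmol
Per kg fuel: N2 = O2*3.76*22.4 = 0.09233333*3.76*22.4 = 7.77668 Nm^3
Total per kg = 1.46907 + 1.19840 + 7.77668 = 10.44415 Nm^3
Total = 10.44415 * 2.4 = 25.07 Nm^3
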